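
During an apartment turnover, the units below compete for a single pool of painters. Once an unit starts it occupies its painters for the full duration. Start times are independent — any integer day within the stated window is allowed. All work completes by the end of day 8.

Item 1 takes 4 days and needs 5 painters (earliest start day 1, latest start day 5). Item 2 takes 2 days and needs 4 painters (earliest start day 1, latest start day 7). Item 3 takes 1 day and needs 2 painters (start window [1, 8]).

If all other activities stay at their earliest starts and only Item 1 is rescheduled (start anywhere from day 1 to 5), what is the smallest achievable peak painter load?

6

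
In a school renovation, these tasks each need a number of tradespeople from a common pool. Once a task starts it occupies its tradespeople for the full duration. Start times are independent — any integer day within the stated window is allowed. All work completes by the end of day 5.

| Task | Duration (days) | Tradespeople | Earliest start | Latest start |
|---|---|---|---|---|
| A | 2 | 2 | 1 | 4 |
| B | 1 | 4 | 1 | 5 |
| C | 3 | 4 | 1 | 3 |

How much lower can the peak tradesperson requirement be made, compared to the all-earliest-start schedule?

Early-start peak: d1:10  d2:6  d3:4  d4:0  d5:0 ⇒ 10.
Leveled (A@1, B@1, C@2): d1:6  d2:6  d3:4  d4:4  d5:0 ⇒ 6.
Reduction 10 − 6 = 4.

4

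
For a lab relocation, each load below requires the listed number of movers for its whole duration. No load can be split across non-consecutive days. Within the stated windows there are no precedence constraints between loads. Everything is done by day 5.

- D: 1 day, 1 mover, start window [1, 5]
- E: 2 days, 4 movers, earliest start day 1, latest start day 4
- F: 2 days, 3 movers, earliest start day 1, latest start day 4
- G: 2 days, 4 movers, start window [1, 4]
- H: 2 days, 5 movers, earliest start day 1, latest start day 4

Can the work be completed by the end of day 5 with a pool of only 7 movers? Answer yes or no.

The minimum achievable peak is 8; 7 < 8, so no feasible schedule stays within the cap.

no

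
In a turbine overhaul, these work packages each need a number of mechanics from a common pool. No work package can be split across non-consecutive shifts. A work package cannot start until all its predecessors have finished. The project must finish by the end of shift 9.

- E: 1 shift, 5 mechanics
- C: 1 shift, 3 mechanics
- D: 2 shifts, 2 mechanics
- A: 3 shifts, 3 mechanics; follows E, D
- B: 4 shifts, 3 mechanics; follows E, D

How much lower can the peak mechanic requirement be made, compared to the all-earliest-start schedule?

4

Early-start peak: s1:10  s2:2  s3:6  s4:6  s5:6  s6:3  s7:0  s8:0  s9:0 ⇒ 10.
Leveled (E@1, C@2, D@2, A@4, B@4): s1:5  s2:5  s3:2  s4:6  s5:6  s6:6  s7:3  s8:0  s9:0 ⇒ 6.
Reduction 10 − 6 = 4.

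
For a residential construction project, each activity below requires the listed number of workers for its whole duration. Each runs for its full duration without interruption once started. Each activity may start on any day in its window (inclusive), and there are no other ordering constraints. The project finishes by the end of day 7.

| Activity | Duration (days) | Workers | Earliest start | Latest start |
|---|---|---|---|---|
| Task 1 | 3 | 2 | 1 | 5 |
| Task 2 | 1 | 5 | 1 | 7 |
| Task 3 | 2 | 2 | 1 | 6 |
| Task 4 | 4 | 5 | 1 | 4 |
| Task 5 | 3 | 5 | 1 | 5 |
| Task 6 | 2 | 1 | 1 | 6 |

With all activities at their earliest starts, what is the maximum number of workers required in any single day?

Early-start schedule: Task 1@1, Task 2@1, Task 3@1, Task 4@1, Task 5@1, Task 6@1.
Load per day: day 1: 20, day 2: 15, day 3: 12, day 4: 5, day 5: 0, day 6: 0, day 7: 0.
Peak is 20.

20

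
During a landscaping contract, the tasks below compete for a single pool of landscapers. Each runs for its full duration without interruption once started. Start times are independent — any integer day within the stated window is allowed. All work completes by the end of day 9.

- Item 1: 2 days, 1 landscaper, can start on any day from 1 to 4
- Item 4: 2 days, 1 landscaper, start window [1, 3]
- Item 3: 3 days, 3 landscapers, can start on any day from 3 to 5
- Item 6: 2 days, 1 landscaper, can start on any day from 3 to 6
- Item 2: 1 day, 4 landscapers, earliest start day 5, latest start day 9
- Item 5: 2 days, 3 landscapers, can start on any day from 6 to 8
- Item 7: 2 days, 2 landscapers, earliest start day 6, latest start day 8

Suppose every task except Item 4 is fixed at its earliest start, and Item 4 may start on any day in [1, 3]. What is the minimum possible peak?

7

Item 4@1: d1:2  d2:2  d3:4  d4:4  d5:7  d6:5  d7:5  d8:0  d9:0 → peak 7
Item 4@2: d1:1  d2:2  d3:5  d4:4  d5:7  d6:5  d7:5  d8:0  d9:0 → peak 7
Item 4@3: d1:1  d2:1  d3:5  d4:5  d5:7  d6:5  d7:5  d8:0  d9:0 → peak 7
Best is Item 4@1, peak 7.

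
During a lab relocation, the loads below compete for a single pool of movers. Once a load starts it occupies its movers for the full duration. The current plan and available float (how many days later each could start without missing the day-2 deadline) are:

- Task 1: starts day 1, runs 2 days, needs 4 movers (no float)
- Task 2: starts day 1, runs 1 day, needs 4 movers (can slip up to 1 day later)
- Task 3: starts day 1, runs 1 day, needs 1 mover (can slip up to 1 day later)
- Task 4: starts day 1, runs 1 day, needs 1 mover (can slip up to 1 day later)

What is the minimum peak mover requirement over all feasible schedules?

8

Early-start (Task 1@1, Task 2@1, Task 3@1, Task 4@1) gives peak 10: d1:10  d2:4.
Shift Task 3→2, Task 4→2.
Schedule Task 1@1, Task 2@1, Task 3@2, Task 4@2: d1:8  d2:6 — peak 8.
No arrangement of the 8 feasible schedules does better.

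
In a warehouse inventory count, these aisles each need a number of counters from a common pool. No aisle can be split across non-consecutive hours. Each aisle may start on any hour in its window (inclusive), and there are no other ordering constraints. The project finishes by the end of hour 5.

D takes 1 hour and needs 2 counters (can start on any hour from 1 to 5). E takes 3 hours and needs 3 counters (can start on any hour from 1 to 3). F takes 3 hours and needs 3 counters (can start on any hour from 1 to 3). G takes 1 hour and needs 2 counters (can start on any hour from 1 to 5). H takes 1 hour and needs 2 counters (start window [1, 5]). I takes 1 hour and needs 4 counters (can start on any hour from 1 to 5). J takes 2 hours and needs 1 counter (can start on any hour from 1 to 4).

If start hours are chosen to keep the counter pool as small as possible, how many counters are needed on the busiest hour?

7

Early-start (D@1, E@1, F@1, G@1, H@1, I@1, J@1) gives peak 17: h1:17  h2:7  h3:6  h4:0  h5:0.
Shift F→2, H→4, I→5, J→2.
Schedule D@1, E@1, F@2, G@1, H@4, I@5, J@2: h1:7  h2:7  h3:7  h4:5  h5:4 — peak 7.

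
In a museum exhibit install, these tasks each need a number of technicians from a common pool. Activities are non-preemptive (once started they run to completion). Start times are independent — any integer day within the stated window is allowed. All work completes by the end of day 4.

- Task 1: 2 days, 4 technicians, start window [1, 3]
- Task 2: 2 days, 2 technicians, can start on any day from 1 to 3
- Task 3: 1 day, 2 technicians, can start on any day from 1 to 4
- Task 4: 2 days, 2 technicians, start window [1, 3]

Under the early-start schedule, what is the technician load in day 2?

8

At early start, day 2 has: Task 1, Task 2, Task 4.
Demand: 4 + 2 + 2 = 8.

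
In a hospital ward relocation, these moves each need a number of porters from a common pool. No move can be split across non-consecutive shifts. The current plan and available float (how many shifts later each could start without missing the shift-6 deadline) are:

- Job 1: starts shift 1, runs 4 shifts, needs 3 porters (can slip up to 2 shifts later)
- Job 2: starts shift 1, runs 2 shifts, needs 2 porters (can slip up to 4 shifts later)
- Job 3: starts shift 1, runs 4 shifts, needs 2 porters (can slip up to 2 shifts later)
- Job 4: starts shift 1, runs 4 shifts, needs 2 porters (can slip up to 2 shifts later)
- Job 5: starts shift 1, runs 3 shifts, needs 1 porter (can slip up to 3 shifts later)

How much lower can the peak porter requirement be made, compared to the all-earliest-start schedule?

Early-start peak: s1:10  s2:10  s3:8  s4:7  s5:0  s6:0 ⇒ 10.
Leveled (Job 1@1, Job 2@1, Job 3@1, Job 4@3, Job 5@1): s1:8  s2:8  s3:8  s4:7  s5:2  s6:2 ⇒ 8.
Reduction 10 − 8 = 2.

2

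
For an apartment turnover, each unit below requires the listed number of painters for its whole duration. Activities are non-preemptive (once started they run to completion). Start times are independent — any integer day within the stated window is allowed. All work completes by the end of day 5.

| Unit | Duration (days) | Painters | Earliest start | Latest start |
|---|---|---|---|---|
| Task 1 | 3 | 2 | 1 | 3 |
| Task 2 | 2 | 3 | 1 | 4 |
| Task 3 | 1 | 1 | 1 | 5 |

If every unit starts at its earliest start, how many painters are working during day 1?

At early start, day 1 has: Task 1, Task 2, Task 3.
Demand: 2 + 3 + 1 = 6.

6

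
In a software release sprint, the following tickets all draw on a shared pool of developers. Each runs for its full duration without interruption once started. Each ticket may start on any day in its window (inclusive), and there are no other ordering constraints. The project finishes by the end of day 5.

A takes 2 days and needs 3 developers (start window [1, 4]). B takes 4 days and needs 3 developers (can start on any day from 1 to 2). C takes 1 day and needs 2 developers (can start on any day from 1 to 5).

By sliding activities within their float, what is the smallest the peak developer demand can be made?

6

Early-start (A@1, B@1, C@1) gives peak 8: d1:8  d2:6  d3:3  d4:3  d5:0.
Shift C→3.
Schedule A@1, B@1, C@3: d1:6  d2:6  d3:5  d4:3  d5:0 — peak 6.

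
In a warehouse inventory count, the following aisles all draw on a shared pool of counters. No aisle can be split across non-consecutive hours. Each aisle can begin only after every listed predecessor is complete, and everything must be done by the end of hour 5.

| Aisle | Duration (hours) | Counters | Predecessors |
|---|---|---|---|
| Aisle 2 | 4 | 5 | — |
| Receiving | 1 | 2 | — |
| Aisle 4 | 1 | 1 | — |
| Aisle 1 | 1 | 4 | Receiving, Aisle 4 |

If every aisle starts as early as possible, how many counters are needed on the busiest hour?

9

Early-start schedule: Aisle 2@1, Receiving@1, Aisle 4@1, Aisle 1@2.
Load per hour: hour 1: 8, hour 2: 9, hour 3: 5, hour 4: 5, hour 5: 0.
Peak is 9.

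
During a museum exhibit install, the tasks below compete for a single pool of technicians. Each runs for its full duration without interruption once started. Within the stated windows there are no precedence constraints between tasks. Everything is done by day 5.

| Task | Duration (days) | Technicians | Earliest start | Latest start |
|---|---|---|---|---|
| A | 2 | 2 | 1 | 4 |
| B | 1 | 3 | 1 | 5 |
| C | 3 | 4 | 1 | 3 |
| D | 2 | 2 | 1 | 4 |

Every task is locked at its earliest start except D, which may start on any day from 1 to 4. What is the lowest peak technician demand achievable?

9

D@1: d1:11  d2:8  d3:4  d4:0  d5:0 → peak 11
D@2: d1:9  d2:8  d3:6  d4:0  d5:0 → peak 9
D@3: d1:9  d2:6  d3:6  d4:2  d5:0 → peak 9
D@4: d1:9  d2:6  d3:4  d4:2  d5:2 → peak 9
Best is D@2, peak 9.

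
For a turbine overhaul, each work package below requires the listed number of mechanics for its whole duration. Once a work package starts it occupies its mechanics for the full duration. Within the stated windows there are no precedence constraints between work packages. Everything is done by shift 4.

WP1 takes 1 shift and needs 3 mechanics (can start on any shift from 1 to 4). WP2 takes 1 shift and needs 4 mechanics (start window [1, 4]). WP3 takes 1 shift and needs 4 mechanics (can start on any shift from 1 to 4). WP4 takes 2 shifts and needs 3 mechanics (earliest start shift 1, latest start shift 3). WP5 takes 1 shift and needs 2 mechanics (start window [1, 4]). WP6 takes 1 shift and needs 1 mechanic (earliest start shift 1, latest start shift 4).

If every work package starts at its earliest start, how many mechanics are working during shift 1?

At early start, shift 1 has: WP1, WP2, WP3, WP4, WP5, WP6.
Demand: 3 + 4 + 4 + 3 + 2 + 1 = 17.

17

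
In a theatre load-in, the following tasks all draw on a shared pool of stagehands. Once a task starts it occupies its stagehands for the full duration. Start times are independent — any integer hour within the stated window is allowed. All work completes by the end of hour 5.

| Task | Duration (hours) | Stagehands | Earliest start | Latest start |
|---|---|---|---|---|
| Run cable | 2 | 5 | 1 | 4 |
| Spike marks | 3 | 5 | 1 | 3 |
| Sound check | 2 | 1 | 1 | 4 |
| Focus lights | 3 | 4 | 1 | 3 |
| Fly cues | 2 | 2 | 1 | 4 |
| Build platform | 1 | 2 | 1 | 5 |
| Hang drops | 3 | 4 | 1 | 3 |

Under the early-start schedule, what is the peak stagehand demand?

Early-start schedule: Run cable@1, Spike marks@1, Sound check@1, Focus lights@1, Fly cues@1, Build platform@1, Hang drops@1.
Load per hour: hour 1: 23, hour 2: 21, hour 3: 13, hour 4: 0, hour 5: 0.
Peak is 23.

23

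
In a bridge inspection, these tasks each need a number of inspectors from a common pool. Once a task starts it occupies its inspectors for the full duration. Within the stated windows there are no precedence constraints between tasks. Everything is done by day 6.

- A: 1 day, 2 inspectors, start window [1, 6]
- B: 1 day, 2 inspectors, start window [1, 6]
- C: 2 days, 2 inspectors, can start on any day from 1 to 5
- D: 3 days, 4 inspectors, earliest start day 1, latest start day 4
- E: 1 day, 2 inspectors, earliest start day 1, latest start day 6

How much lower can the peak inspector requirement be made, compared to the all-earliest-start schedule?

8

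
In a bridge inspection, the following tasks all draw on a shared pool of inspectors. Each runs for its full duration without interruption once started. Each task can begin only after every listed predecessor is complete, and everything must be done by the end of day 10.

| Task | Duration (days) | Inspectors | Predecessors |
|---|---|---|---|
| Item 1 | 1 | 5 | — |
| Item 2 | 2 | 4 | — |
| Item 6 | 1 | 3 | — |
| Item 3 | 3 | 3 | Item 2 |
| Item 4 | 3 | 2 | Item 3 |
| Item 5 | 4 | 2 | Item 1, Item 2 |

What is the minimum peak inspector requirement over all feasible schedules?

5

Early-start (Item 1@1, Item 2@1, Item 6@1, Item 3@3, Item 4@6, Item 5@3) gives peak 12: d1:12  d2:4  d3:5  d4:5  d5:5  d6:4  d7:2  d8:2  d9:0  d10:0.
Shift Item 2→2, Item 6→4, Item 3→5, Item 4→8, Item 5→4.
Schedule Item 1@1, Item 2@2, Item 6@4, Item 3@5, Item 4@8, Item 5@4: d1:5  d2:4  d3:4  d4:5  d5:5  d6:5  d7:5  d8:2  d9:2  d10:2 — peak 5.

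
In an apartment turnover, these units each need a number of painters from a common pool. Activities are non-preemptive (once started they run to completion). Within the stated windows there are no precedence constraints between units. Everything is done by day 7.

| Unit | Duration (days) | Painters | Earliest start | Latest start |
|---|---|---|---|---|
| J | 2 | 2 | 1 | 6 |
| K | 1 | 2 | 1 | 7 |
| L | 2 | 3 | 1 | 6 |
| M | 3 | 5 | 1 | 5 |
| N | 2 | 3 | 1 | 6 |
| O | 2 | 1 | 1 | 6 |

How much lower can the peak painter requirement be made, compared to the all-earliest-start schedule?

10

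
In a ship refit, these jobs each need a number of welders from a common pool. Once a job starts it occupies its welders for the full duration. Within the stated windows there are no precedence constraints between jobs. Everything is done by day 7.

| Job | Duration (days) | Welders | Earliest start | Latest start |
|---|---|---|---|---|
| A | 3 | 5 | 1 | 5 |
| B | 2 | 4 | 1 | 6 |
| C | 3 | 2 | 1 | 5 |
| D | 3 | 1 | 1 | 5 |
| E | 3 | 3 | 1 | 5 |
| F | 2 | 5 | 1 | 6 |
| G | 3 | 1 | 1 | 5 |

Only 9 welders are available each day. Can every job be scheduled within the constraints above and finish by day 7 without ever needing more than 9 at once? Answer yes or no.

yes

Schedule A@1, B@1, C@3, D@3, E@4, F@6, G@3: d1:9  d2:9  d3:9  d4:7  d5:7  d6:8  d7:5 — peak 9 ≤ 9.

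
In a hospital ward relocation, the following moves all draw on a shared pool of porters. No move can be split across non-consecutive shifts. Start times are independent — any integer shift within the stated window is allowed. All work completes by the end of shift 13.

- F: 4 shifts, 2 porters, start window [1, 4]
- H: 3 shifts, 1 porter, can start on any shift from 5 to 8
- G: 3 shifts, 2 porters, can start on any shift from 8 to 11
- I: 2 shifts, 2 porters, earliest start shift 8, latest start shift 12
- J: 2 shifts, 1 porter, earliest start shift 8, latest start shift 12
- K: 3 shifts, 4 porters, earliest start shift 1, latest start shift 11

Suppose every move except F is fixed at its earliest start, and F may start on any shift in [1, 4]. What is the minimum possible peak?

5

F@1: s1:6  s2:6  s3:6  s4:2  s5:1  s6:1  s7:1  s8:5  s9:5  s10:2  s11:0  s12:0  s13:0 → peak 6
F@2: s1:4  s2:6  s3:6  s4:2  s5:3  s6:1  s7:1  s8:5  s9:5  s10:2  s11:0  s12:0  s13:0 → peak 6
F@3: s1:4  s2:4  s3:6  s4:2  s5:3  s6:3  s7:1  s8:5  s9:5  s10:2  s11:0  s12:0  s13:0 → peak 6
F@4: s1:4  s2:4  s3:4  s4:2  s5:3  s6:3  s7:3  s8:5  s9:5  s10:2  s11:0  s12:0  s13:0 → peak 5
Best is F@4, peak 5.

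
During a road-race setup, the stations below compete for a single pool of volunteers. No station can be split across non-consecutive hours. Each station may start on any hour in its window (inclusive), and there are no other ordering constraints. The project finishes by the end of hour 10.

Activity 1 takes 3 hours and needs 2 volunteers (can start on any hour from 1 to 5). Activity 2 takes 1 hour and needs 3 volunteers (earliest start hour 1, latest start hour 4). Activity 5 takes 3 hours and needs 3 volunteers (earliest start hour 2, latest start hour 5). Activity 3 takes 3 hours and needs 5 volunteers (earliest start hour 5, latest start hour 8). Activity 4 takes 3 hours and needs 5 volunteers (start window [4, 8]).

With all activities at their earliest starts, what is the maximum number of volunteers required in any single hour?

Early-start schedule: Activity 1@1, Activity 2@1, Activity 5@2, Activity 3@5, Activity 4@4.
Load per hour: hour 1: 5, hour 2: 5, hour 3: 5, hour 4: 8, hour 5: 10, hour 6: 10, hour 7: 5, hour 8: 0, hour 9: 0, hour 10: 0.
Peak is 10.

10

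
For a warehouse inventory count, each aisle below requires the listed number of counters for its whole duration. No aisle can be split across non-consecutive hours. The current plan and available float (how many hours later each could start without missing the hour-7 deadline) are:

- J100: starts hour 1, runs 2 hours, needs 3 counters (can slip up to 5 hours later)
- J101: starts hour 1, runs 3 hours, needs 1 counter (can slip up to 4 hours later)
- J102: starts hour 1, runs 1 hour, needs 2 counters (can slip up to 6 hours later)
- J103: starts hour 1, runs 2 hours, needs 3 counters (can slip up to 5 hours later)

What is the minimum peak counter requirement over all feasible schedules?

3

Early-start (J100@1, J101@1, J102@1, J103@1) gives peak 9: h1:9  h2:7  h3:1  h4:0  h5:0  h6:0  h7:0.
Shift J101→3, J102→3, J103→6.
Schedule J100@1, J101@3, J102@3, J103@6: h1:3  h2:3  h3:3  h4:1  h5:1  h6:3  h7:3 — peak 3.
Total counter-hours = 17 over 7 hours ⇒ peak ≥ ⌈17/7⌉ = 3, so 3 is optimal.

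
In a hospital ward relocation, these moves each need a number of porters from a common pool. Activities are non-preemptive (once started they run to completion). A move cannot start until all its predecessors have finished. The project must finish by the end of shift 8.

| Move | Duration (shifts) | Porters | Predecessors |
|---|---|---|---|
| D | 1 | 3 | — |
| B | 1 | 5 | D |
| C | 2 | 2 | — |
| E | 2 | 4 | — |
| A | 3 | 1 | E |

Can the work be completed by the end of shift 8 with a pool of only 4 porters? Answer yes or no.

no

The minimum achievable peak is 5; 4 < 5, so no feasible schedule stays within the cap.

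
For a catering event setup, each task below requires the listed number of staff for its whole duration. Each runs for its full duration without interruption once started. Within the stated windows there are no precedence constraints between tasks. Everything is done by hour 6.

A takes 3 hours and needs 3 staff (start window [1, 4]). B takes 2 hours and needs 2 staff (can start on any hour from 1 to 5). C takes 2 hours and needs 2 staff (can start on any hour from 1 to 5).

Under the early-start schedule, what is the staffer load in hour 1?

At early start, hour 1 has: A, B, C.
Demand: 3 + 2 + 2 = 7.

7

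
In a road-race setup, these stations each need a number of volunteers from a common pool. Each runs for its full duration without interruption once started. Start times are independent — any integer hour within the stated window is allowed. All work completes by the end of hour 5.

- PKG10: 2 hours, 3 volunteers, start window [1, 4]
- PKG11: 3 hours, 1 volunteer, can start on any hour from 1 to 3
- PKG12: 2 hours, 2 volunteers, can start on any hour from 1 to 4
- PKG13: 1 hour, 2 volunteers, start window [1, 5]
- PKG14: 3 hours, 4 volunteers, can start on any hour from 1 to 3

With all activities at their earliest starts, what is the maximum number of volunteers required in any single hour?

12

Early-start schedule: PKG10@1, PKG11@1, PKG12@1, PKG13@1, PKG14@1.
Load per hour: hour 1: 12, hour 2: 10, hour 3: 5, hour 4: 0, hour 5: 0.
Peak is 12.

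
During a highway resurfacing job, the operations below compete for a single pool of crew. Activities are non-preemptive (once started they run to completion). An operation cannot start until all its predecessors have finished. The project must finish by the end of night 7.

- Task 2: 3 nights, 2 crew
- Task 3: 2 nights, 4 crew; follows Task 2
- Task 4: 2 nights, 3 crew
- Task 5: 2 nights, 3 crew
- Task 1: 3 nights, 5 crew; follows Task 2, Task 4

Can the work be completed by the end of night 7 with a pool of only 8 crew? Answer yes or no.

The minimum achievable peak is 9; 8 < 9, so no feasible schedule stays within the cap.

no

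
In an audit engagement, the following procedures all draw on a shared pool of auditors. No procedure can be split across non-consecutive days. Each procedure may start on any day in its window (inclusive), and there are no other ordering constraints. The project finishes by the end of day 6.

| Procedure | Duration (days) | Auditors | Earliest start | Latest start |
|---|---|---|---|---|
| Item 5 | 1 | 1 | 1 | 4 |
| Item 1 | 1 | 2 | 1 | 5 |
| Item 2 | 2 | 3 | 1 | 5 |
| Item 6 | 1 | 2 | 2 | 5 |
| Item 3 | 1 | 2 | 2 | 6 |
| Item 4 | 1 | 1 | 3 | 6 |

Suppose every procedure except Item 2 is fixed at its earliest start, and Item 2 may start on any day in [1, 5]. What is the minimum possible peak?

Item 2@1: d1:6  d2:7  d3:1  d4:0  d5:0  d6:0 → peak 7
Item 2@2: d1:3  d2:7  d3:4  d4:0  d5:0  d6:0 → peak 7
Item 2@3: d1:3  d2:4  d3:4  d4:3  d5:0  d6:0 → peak 4
Item 2@4: d1:3  d2:4  d3:1  d4:3  d5:3  d6:0 → peak 4
Item 2@5: d1:3  d2:4  d3:1  d4:0  d5:3  d6:3 → peak 4
Best is Item 2@3, peak 4.

4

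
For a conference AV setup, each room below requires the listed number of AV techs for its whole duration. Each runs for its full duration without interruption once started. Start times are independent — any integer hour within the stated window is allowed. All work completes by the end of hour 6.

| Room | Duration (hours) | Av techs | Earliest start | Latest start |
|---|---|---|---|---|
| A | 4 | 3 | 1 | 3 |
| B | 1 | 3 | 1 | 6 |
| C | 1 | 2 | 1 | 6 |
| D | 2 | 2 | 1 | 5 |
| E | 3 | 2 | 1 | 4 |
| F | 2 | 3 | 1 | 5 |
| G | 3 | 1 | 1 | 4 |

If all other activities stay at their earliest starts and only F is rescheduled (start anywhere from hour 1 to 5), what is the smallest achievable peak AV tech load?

F@1: h1:16  h2:11  h3:6  h4:3  h5:0  h6:0 → peak 16
F@2: h1:13  h2:11  h3:9  h4:3  h5:0  h6:0 → peak 13
F@3: h1:13  h2:8  h3:9  h4:6  h5:0  h6:0 → peak 13
F@4: h1:13  h2:8  h3:6  h4:6  h5:3  h6:0 → peak 13
F@5: h1:13  h2:8  h3:6  h4:3  h5:3  h6:3 → peak 13
Best is F@2, peak 13.

13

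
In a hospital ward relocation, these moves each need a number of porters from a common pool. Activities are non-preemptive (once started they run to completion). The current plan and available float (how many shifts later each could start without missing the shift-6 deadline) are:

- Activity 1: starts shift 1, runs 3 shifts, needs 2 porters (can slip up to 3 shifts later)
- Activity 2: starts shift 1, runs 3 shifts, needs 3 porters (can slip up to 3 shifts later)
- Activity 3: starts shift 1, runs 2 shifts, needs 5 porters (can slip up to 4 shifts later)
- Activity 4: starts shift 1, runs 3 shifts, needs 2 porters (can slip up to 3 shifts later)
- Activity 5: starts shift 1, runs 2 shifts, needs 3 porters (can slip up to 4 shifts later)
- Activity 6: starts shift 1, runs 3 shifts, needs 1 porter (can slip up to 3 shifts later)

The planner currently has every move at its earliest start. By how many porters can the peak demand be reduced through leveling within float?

Early-start peak: s1:16  s2:16  s3:8  s4:0  s5:0  s6:0 ⇒ 16.
Leveled (Activity 1@1, Activity 2@1, Activity 3@4, Activity 4@1, Activity 5@4, Activity 6@1): s1:8  s2:8  s3:8  s4:8  s5:8  s6:0 ⇒ 8.
Reduction 16 − 8 = 8.

8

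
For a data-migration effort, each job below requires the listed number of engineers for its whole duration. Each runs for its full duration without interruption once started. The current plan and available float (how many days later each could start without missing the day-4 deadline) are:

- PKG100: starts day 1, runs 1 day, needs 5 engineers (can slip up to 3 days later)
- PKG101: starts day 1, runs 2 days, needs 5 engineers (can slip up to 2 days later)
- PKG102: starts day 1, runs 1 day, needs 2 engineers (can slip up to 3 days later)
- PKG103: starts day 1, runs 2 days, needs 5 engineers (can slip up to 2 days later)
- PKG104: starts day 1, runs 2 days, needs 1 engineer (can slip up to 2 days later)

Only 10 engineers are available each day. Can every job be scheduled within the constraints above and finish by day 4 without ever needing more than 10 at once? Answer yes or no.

Schedule PKG100@1, PKG101@1, PKG102@2, PKG103@3, PKG104@2: d1:10  d2:8  d3:6  d4:5 — peak 10 ≤ 10.

yes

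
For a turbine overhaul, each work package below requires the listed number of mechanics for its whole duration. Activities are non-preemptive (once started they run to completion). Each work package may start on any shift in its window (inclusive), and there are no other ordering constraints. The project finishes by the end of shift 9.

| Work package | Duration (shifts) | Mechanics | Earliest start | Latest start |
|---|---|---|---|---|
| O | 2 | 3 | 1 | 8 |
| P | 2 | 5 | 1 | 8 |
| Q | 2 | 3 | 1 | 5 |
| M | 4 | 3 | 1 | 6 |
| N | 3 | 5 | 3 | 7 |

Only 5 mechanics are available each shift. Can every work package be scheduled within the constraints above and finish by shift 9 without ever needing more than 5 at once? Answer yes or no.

Total mechanic-shifts = 49; over 9 shifts the average is 49/9 > 5, so some shift must exceed 5.

no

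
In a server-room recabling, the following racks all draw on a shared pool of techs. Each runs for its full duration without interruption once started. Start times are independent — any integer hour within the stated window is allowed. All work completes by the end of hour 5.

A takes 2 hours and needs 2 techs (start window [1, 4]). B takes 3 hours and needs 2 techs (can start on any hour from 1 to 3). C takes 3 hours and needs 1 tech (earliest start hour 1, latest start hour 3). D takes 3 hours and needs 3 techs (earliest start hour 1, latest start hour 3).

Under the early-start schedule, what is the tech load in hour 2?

8

At early start, hour 2 has: A, B, C, D.
Demand: 2 + 2 + 1 + 3 = 8.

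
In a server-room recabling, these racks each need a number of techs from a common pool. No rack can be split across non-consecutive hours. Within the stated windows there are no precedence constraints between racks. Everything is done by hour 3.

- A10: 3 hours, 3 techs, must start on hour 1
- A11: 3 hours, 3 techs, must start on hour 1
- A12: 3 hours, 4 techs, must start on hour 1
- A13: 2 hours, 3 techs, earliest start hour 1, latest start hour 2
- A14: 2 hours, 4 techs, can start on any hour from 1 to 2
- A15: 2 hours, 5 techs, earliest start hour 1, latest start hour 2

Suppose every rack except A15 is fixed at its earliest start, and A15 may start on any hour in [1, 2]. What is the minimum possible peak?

22

A15@1: h1:22  h2:22  h3:10 → peak 22
A15@2: h1:17  h2:22  h3:15 → peak 22
Best is A15@1, peak 22.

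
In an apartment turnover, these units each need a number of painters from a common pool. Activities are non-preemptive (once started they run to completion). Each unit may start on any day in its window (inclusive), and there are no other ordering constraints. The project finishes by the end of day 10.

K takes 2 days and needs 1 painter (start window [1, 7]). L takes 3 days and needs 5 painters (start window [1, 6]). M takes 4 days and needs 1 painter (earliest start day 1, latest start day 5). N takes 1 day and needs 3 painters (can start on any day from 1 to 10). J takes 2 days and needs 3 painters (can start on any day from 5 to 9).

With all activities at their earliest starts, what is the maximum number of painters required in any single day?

Early-start schedule: K@1, L@1, M@1, N@1, J@5.
Load per day: day 1: 10, day 2: 7, day 3: 6, day 4: 1, day 5: 3, day 6: 3, day 7: 0, day 8: 0, day 9: 0, day 10: 0.
Peak is 10.

10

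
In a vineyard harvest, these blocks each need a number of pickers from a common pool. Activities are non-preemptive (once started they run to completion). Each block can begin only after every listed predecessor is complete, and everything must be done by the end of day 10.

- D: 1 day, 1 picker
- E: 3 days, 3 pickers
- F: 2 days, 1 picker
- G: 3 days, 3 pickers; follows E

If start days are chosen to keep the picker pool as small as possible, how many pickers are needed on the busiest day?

Early-start (D@1, E@1, F@1, G@4) gives peak 5: d1:5  d2:4  d3:3  d4:3  d5:3  d6:3  d7:0  d8:0  d9:0  d10:0.
Shift E→2, F→5, G→7.
Schedule D@1, E@2, F@5, G@7: d1:1  d2:3  d3:3  d4:3  d5:1  d6:1  d7:3  d8:3  d9:3  d10:0 — peak 3.
Total picker-days = 21 over 10 days ⇒ peak ≥ ⌈21/10⌉ = 3, so 3 is optimal.

3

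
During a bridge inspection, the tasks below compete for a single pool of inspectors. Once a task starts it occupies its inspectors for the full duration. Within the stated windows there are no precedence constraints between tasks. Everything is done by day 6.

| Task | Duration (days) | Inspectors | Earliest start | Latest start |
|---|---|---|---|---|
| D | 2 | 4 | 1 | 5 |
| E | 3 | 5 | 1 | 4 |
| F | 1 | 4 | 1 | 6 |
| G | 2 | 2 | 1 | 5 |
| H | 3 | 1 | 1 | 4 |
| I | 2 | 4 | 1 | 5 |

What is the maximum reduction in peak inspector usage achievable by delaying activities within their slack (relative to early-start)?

12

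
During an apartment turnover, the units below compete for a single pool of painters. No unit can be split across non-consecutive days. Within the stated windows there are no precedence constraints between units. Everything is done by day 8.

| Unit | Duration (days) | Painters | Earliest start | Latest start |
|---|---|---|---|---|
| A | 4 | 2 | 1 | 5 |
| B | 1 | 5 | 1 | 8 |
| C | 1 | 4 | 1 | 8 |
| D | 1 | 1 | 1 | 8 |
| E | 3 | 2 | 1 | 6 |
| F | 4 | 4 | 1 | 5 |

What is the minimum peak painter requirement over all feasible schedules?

Early-start (A@1, B@1, C@1, D@1, E@1, F@1) gives peak 18: d1:18  d2:8  d3:8  d4:6  d5:0  d6:0  d7:0  d8:0.
Shift B→5, C→6, D→5, E→6.
Schedule A@1, B@5, C@6, D@5, E@6, F@1: d1:6  d2:6  d3:6  d4:6  d5:6  d6:6  d7:2  d8:2 — peak 6.

6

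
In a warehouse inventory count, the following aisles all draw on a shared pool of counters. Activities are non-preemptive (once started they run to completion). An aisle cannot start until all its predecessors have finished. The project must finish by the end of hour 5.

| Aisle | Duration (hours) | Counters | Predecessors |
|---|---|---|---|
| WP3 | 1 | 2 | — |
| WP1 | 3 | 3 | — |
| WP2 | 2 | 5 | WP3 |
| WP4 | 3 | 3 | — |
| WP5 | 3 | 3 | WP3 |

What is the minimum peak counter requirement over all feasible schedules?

9

Early-start (WP3@1, WP1@1, WP2@2, WP4@1, WP5@2) gives peak 14: h1:8  h2:14  h3:14  h4:3  h5:0.
Shift WP2→4.
Schedule WP3@1, WP1@1, WP2@4, WP4@1, WP5@2: h1:8  h2:9  h3:9  h4:8  h5:5 — peak 9.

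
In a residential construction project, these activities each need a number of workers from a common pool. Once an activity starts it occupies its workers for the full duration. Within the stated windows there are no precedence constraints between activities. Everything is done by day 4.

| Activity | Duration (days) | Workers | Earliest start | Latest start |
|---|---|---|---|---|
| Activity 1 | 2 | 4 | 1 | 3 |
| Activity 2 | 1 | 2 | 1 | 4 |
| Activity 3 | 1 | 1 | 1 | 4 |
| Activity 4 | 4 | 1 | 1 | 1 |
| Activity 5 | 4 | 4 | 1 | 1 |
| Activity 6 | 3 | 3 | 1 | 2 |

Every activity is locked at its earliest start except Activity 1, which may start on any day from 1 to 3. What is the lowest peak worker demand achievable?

12

Activity 1@1: d1:15  d2:12  d3:8  d4:5 → peak 15
Activity 1@2: d1:11  d2:12  d3:12  d4:5 → peak 12
Activity 1@3: d1:11  d2:8  d3:12  d4:9 → peak 12
Best is Activity 1@2, peak 12.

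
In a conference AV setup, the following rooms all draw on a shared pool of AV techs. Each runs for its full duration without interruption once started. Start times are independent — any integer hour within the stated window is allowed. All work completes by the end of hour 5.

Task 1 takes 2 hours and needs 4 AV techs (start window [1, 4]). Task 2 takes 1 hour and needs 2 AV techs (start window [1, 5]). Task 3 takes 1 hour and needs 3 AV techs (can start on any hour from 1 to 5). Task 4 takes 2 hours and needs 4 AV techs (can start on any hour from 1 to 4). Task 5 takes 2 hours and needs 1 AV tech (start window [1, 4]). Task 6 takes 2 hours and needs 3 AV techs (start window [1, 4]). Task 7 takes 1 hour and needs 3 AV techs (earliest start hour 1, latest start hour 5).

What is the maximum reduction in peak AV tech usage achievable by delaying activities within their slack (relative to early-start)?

Early-start peak: h1:20  h2:12  h3:0  h4:0  h5:0 ⇒ 20.
Leveled (Task 1@1, Task 2@1, Task 3@3, Task 4@3, Task 5@1, Task 6@4, Task 7@5): h1:7  h2:5  h3:7  h4:7  h5:6 ⇒ 7.
Reduction 20 − 7 = 13.

13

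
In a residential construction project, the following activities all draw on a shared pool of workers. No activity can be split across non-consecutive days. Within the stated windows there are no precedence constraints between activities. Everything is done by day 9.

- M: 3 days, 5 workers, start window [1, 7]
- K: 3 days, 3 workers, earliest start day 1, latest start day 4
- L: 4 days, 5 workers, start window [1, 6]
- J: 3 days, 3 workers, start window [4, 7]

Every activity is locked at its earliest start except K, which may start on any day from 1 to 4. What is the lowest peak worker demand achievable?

K@1: d1:13  d2:13  d3:13  d4:8  d5:3  d6:3  d7:0  d8:0  d9:0 → peak 13
K@2: d1:10  d2:13  d3:13  d4:11  d5:3  d6:3  d7:0  d8:0  d9:0 → peak 13
K@3: d1:10  d2:10  d3:13  d4:11  d5:6  d6:3  d7:0  d8:0  d9:0 → peak 13
K@4: d1:10  d2:10  d3:10  d4:11  d5:6  d6:6  d7:0  d8:0  d9:0 → peak 11
Best is K@4, peak 11.

11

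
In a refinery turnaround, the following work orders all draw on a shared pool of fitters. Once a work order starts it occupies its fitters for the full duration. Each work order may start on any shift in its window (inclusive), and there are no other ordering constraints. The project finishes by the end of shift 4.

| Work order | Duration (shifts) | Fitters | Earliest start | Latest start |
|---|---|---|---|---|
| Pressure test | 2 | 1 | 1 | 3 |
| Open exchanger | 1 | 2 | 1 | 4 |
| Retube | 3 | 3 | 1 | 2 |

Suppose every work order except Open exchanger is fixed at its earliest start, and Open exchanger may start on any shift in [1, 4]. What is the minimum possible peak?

Open exchanger@1: s1:6  s2:4  s3:3  s4:0 → peak 6
Open exchanger@2: s1:4  s2:6  s3:3  s4:0 → peak 6
Open exchanger@3: s1:4  s2:4  s3:5  s4:0 → peak 5
Open exchanger@4: s1:4  s2:4  s3:3  s4:2 → peak 4
Best is Open exchanger@4, peak 4.

4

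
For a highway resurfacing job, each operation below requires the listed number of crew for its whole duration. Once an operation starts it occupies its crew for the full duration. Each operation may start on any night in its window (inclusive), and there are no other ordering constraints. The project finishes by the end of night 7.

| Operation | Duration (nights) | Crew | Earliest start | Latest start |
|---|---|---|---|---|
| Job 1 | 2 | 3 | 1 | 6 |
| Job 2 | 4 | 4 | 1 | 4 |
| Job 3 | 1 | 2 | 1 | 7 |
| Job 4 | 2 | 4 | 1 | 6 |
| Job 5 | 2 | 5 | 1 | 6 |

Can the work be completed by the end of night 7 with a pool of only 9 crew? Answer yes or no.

yes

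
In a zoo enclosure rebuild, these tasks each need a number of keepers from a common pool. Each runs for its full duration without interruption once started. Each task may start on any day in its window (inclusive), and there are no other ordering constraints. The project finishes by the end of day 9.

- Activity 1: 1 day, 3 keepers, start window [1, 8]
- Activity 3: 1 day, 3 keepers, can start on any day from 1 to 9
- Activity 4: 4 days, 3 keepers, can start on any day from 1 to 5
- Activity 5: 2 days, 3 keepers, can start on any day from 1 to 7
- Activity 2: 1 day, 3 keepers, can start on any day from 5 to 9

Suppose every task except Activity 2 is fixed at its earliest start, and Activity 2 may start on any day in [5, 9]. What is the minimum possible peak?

12

Activity 2@5: d1:12  d2:6  d3:3  d4:3  d5:3  d6:0  d7:0  d8:0  d9:0 → peak 12
Activity 2@6: d1:12  d2:6  d3:3  d4:3  d5:0  d6:3  d7:0  d8:0  d9:0 → peak 12
Activity 2@7: d1:12  d2:6  d3:3  d4:3  d5:0  d6:0  d7:3  d8:0  d9:0 → peak 12
Activity 2@8: d1:12  d2:6  d3:3  d4:3  d5:0  d6:0  d7:0  d8:3  d9:0 → peak 12
Activity 2@9: d1:12  d2:6  d3:3  d4:3  d5:0  d6:0  d7:0  d8:0  d9:3 → peak 12
Best is Activity 2@5, peak 12.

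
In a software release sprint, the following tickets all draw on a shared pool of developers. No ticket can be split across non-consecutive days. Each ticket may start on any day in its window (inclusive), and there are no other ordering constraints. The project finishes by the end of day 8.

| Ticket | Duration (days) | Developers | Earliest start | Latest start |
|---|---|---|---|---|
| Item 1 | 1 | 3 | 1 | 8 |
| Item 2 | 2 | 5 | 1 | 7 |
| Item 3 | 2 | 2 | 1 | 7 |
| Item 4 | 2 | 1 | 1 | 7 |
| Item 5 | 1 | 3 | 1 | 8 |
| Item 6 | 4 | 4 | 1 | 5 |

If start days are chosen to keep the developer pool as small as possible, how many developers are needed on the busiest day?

Early-start (Item 1@1, Item 2@1, Item 3@1, Item 4@1, Item 5@1, Item 6@1) gives peak 18: d1:18  d2:12  d3:4  d4:4  d5:0  d6:0  d7:0  d8:0.
Shift Item 2→3, Item 4→5, Item 5→2, Item 6→5.
Schedule Item 1@1, Item 2@3, Item 3@1, Item 4@5, Item 5@2, Item 6@5: d1:5  d2:5  d3:5  d4:5  d5:5  d6:5  d7:4  d8:4 — peak 5.
Total developer-days = 38 over 8 days ⇒ peak ≥ ⌈38/8⌉ = 5, so 5 is optimal.

5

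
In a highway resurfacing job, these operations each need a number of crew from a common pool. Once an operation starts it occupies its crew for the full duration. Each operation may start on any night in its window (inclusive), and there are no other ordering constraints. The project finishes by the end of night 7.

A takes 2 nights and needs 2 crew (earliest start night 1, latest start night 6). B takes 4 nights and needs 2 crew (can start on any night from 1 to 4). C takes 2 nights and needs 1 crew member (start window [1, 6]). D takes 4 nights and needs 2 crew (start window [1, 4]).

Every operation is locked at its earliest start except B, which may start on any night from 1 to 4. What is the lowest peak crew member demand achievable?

5

B@1: n1:7  n2:7  n3:4  n4:4  n5:0  n6:0  n7:0 → peak 7
B@2: n1:5  n2:7  n3:4  n4:4  n5:2  n6:0  n7:0 → peak 7
B@3: n1:5  n2:5  n3:4  n4:4  n5:2  n6:2  n7:0 → peak 5
B@4: n1:5  n2:5  n3:2  n4:4  n5:2  n6:2  n7:2 → peak 5
Best is B@3, peak 5.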